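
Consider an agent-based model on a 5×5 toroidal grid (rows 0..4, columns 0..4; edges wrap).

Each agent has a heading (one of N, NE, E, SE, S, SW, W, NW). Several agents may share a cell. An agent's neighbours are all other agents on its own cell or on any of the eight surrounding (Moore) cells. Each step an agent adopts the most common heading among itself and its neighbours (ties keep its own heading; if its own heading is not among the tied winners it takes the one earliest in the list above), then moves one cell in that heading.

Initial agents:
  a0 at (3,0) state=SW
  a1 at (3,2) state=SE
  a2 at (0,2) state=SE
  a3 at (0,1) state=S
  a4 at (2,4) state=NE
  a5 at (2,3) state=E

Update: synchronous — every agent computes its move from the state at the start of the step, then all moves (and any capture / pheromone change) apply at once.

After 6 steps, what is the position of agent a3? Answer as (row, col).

(1, 3)

t=1: a0@(4,4):SW a1@(4,3):SE a2@(1,3):SE a3@(1,1):S a4@(1,0):NE a5@(2,4):E
t=2: a0@(0,3):SW a1@(0,4):SE a2@(2,4):SE a3@(2,1):S a4@(0,1):NE a5@(2,0):E
t=3: a0@(1,2):SW a1@(1,0):SE a2@(3,0):SE a3@(3,1):S a4@(4,2):NE a5@(2,1):E
t=4: a0@(2,1):SW a1@(2,1):SE a2@(4,1):SE a3@(4,1):S a4@(3,3):NE a5@(3,2):SE
t=5: a0@(3,2):SE a1@(3,2):SE a2@(0,2):SE a3@(0,2):SE a4@(2,4):NE a5@(4,3):SE
t=6: a0@(4,3):SE a1@(4,3):SE a2@(1,3):SE a3@(1,3):SE a4@(1,0):NE a5@(0,4):SE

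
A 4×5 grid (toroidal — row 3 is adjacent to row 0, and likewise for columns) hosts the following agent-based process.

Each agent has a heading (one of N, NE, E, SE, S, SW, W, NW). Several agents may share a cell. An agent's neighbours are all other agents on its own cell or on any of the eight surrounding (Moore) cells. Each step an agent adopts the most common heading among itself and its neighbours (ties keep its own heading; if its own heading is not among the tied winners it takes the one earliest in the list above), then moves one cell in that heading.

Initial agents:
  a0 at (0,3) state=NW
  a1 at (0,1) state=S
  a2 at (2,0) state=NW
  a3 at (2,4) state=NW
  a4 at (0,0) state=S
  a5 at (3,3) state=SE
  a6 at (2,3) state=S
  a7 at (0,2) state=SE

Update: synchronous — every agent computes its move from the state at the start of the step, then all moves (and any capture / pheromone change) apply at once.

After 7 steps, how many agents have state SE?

t=1: a0@(1,4):SE a1@(1,1):S a2@(1,4):NW a3@(1,3):NW a4@(1,0):S a5@(0,4):SE a6@(3,3):S a7@(1,3):SE
t=2: a0@(2,0):SE a1@(2,1):S a2@(2,0):SE a3@(2,4):SE a4@(2,0):S a5@(1,0):SE a6@(0,3):S a7@(2,4):SE
t=3: a0@(3,1):SE a1@(3,2):SE a2@(3,1):SE a3@(3,0):SE a4@(3,1):SE a5@(2,1):SE a6@(1,3):S a7@(3,0):SE
t=4: a0@(0,2):SE a1@(0,3):SE a2@(0,2):SE a3@(0,1):SE a4@(0,2):SE a5@(3,2):SE a6@(2,3):S a7@(0,1):SE
t=5: a0@(1,3):SE a1@(1,4):SE a2@(1,3):SE a3@(1,2):SE a4@(1,3):SE a5@(0,3):SE a6@(3,3):S a7@(1,2):SE
t=6: a0@(2,4):SE a1@(2,0):SE a2@(2,4):SE a3@(2,3):SE a4@(2,4):SE a5@(1,4):SE a6@(0,3):S a7@(2,3):SE
t=7: a0@(3,0):SE a1@(3,1):SE a2@(3,0):SE a3@(3,4):SE a4@(3,0):SE a5@(2,0):SE a6@(1,3):S a7@(3,4):SE

7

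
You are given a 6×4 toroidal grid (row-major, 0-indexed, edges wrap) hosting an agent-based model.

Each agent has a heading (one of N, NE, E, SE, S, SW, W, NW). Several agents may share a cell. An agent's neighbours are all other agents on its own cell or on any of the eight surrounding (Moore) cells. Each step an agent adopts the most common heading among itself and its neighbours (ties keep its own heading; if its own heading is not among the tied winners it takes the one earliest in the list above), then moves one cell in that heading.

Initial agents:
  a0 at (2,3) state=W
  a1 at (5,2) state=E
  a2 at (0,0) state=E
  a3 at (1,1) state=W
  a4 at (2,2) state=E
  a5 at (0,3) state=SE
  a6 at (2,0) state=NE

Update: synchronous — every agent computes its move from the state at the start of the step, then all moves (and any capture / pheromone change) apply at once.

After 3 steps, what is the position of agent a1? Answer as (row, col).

(5, 1)

t=1: a0@(2,2):W a1@(5,3):E a2@(0,1):E a3@(1,2):E a4@(2,1):W a5@(0,0):E a6@(2,3):W
t=2: a0@(2,1):W a1@(5,0):E a2@(0,2):E a3@(1,1):W a4@(2,0):W a5@(0,1):E a6@(2,2):W
t=3: a0@(2,0):W a1@(5,1):E a2@(0,3):E a3@(1,0):W a4@(2,3):W a5@(0,2):E a6@(2,1):W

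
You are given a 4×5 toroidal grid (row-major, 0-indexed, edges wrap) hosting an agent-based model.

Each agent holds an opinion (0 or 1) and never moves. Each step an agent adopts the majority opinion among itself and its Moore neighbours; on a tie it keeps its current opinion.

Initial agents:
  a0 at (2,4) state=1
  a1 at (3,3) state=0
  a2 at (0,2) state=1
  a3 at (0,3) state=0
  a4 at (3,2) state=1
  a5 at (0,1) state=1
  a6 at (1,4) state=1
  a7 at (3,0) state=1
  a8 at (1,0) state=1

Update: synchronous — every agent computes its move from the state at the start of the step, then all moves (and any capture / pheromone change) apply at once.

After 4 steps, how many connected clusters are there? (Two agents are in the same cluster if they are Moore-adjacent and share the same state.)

t=1: a0@(2,4):1 a1@(3,3):1 a2@(0,2):1 a3@(0,3):1 a4@(3,2):1 a5@(0,1):1 a6@(1,4):1 a7@(3,0):1 a8@(1,0):1
t=2: (unchanged — steady state)

1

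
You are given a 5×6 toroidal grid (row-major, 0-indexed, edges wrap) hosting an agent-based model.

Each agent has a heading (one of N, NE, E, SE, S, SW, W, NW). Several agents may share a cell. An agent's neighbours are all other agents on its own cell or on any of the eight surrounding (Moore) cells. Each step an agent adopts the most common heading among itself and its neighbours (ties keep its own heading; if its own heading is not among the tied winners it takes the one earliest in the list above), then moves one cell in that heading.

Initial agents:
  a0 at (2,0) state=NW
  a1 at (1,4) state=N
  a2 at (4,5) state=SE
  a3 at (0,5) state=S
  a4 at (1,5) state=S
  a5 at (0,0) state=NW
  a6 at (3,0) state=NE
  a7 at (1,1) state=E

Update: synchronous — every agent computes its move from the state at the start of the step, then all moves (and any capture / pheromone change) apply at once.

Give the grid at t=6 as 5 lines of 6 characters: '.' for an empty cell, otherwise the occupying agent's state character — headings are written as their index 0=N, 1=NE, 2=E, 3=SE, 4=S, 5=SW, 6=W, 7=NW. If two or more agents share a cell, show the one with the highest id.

t=1: a0@(1,5):NW a1@(2,4):S a2@(0,0):SE a3@(1,5):S a4@(2,5):S a5@(1,0):S a6@(2,1):NE a7@(0,0):NW
t=2: a0@(2,5):S a1@(3,4):S a2@(1,0):S a3@(2,5):S a4@(3,5):S a5@(2,0):S a6@(1,2):NE a7@(4,5):NW
t=3: a0@(3,5):S a1@(4,4):S a2@(2,0):S a3@(3,5):S a4@(4,5):S a5@(3,0):S a6@(0,3):NE a7@(0,5):S
t=4: a0@(4,5):S a1@(0,4):S a2@(3,0):S a3@(4,5):S a4@(0,5):S a5@(4,0):S a6@(4,4):NE a7@(1,5):S
t=5: a0@(0,5):S a1@(1,4):S a2@(4,0):S a3@(0,5):S a4@(1,5):S a5@(0,0):S a6@(0,4):S a7@(2,5):S
t=6: a0@(1,5):S a1@(2,4):S a2@(0,0):S a3@(1,5):S a4@(2,5):S a5@(1,0):S a6@(1,4):S a7@(3,5):S

4.....
4...44
....44
.....4
......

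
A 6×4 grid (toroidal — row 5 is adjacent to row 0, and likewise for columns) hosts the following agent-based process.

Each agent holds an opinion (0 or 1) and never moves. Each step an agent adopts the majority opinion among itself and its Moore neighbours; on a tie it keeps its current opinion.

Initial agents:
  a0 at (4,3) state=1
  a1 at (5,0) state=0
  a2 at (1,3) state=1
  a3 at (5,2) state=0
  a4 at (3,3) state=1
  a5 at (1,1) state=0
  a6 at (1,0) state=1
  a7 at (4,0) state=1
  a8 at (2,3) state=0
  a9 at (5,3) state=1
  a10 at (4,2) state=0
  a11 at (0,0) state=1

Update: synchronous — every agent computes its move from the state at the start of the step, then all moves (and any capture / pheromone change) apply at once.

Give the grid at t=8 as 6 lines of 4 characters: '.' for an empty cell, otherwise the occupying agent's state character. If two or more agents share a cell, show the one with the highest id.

t=1: a0@(4,3):1 a1@(5,0):1 a2@(1,3):1 a3@(5,2):0 a4@(3,3):1 a5@(1,1):1 a6@(1,0):1 a7@(4,0):1 a8@(2,3):1 a9@(5,3):1 a10@(4,2):1 a11@(0,0):1
t=2: a0@(4,3):1 a1@(5,0):1 a2@(1,3):1 a3@(5,2):1 a4@(3,3):1 a5@(1,1):1 a6@(1,0):1 a7@(4,0):1 a8@(2,3):1 a9@(5,3):1 a10@(4,2):1 a11@(0,0):1
t=3: (unchanged — steady state)

1...
11.1
...1
...1
1.11
1.11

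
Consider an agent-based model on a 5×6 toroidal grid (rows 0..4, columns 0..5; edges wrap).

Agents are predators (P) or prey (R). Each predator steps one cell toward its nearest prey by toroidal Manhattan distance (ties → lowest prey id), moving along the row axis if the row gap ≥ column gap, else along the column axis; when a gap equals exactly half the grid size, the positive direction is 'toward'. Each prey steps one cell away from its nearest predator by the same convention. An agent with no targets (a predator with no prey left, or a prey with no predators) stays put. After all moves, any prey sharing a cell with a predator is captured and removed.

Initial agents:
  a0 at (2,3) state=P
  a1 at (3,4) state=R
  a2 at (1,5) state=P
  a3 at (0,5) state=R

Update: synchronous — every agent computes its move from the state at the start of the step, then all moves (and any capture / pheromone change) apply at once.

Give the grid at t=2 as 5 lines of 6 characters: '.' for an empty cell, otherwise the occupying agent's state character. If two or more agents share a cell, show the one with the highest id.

t=1: a0@(3,3):P a1@(4,4):R a2@(0,5):P a3@(4,5):R
t=2: a0@(4,3):P a1@(0,4):R a2@(4,5):P a3@(3,5):R

....R.
......
......
.....R
...P.P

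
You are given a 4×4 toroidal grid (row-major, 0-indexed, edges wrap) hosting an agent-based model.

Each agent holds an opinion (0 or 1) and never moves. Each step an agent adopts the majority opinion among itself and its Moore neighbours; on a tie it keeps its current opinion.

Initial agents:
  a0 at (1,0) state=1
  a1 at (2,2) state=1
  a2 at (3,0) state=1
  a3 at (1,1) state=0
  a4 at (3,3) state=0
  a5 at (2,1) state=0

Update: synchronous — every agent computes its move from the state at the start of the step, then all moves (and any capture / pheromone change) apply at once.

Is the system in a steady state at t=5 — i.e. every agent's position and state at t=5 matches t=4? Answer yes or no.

yes

t=1: a0@(1,0):0 a1@(2,2):0 a2@(3,0):0 a3@(1,1):0 a4@(3,3):1 a5@(2,1):1
t=2: a0@(1,0):0 a1@(2,2):0 a2@(3,0):1 a3@(1,1):0 a4@(3,3):0 a5@(2,1):0
t=3: a0@(1,0):0 a1@(2,2):0 a2@(3,0):0 a3@(1,1):0 a4@(3,3):0 a5@(2,1):0
t=4: (unchanged — steady state)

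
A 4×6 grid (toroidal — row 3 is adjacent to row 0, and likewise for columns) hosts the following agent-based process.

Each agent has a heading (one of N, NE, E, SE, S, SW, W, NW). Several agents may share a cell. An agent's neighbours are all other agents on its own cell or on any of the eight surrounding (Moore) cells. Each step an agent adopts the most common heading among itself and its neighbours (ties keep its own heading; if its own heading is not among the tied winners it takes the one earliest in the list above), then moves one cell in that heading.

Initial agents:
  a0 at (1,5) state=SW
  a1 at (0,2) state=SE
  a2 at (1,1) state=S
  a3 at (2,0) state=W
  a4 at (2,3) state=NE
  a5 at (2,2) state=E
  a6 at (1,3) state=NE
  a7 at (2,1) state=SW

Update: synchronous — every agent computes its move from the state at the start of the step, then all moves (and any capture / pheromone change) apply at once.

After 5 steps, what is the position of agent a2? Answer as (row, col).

(2, 3)

t=1: a0@(2,4):SW a1@(1,3):SE a2@(2,1):S a3@(3,5):SW a4@(1,4):NE a5@(1,3):NE a6@(0,4):NE a7@(3,0):SW
t=2: a0@(3,3):SW a1@(0,4):NE a2@(3,1):S a3@(0,4):SW a4@(0,5):NE a5@(0,4):NE a6@(3,5):NE a7@(0,5):SW
t=3: a0@(0,2):SW a1@(3,5):NE a2@(0,1):S a3@(3,5):NE a4@(3,0):NE a5@(3,5):NE a6@(2,0):NE a7@(3,0):NE
t=4: a0@(1,1):SW a1@(2,0):NE a2@(3,2):NE a3@(2,0):NE a4@(2,1):NE a5@(2,0):NE a6@(1,1):NE a7@(2,1):NE
t=5: a0@(0,2):NE a1@(1,1):NE a2@(2,3):NE a3@(1,1):NE a4@(1,2):NE a5@(1,1):NE a6@(0,2):NE a7@(1,2):NE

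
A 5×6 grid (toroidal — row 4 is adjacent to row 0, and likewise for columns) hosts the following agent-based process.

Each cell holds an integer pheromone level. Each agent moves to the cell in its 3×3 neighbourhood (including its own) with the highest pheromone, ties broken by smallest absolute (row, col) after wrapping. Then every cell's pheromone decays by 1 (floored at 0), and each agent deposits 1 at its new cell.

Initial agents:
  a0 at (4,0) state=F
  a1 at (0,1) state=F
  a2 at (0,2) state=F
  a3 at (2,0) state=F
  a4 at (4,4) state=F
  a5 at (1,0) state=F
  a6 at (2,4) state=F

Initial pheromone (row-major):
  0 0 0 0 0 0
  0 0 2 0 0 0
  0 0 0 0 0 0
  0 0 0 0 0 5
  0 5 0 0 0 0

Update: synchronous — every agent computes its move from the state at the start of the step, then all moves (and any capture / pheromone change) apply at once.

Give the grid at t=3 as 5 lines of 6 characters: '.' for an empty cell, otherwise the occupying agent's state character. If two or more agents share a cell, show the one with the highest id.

......
......
......
.....F
.F....

t=1: a0@(3,5) a1@(4,1) a2@(4,1) a3@(3,5) a4@(3,5) a5@(0,0) a6@(3,5) | pheromone: 1 0 0 0 0 0 / 0 0 1 0 0 0 / 0 0 0 0 0 0 / 0 0 0 0 0 8 / 0 6 0 0 0 0
t=2: a0@(3,5) a1@(4,1) a2@(4,1) a3@(3,5) a4@(3,5) a5@(4,1) a6@(3,5) | pheromone: 0 0 0 0 0 0 / 0 0 0 0 0 0 / 0 0 0 0 0 0 / 0 0 0 0 0 11 / 0 8 0 0 0 0
t=3: a0@(3,5) a1@(4,1) a2@(4,1) a3@(3,5) a4@(3,5) a5@(4,1) a6@(3,5) | pheromone: 0 0 0 0 0 0 / 0 0 0 0 0 0 / 0 0 0 0 0 0 / 0 0 0 0 0 14 / 0 10 0 0 0 0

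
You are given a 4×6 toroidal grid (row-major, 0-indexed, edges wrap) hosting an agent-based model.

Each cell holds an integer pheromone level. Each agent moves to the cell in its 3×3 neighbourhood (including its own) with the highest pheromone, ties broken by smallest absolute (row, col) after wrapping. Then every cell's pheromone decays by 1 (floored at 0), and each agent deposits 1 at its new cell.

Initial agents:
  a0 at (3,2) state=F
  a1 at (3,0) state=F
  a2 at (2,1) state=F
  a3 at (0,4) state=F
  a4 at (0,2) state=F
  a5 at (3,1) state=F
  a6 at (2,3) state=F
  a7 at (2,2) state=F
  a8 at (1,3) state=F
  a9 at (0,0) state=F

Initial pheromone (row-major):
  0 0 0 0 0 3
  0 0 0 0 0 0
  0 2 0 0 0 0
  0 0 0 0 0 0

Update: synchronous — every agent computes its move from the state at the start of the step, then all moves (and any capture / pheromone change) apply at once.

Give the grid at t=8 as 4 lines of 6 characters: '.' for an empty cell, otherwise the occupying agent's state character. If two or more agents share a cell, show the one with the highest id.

.F...F
......
.F....
......

t=1: a0@(2,1) a1@(0,5) a2@(2,1) a3@(0,5) a4@(0,1) a5@(2,1) a6@(1,2) a7@(2,1) a8@(0,2) a9@(0,5) | pheromone: 0 1 1 0 0 5 / 0 0 1 0 0 0 / 0 5 0 0 0 0 / 0 0 0 0 0 0
t=2: a0@(2,1) a1@(0,5) a2@(2,1) a3@(0,5) a4@(0,1) a5@(2,1) a6@(2,1) a7@(2,1) a8@(0,1) a9@(0,5) | pheromone: 0 2 0 0 0 7 / 0 0 0 0 0 0 / 0 9 0 0 0 0 / 0 0 0 0 0 0
t=3: a0@(2,1) a1@(0,5) a2@(2,1) a3@(0,5) a4@(0,1) a5@(2,1) a6@(2,1) a7@(2,1) a8@(0,1) a9@(0,5) | pheromone: 0 3 0 0 0 9 / 0 0 0 0 0 0 / 0 13 0 0 0 0 / 0 0 0 0 0 0
t=4: a0@(2,1) a1@(0,5) a2@(2,1) a3@(0,5) a4@(0,1) a5@(2,1) a6@(2,1) a7@(2,1) a8@(0,1) a9@(0,5) | pheromone: 0 4 0 0 0 11 / 0 0 0 0 0 0 / 0 17 0 0 0 0 / 0 0 0 0 0 0
t=5: a0@(2,1) a1@(0,5) a2@(2,1) a3@(0,5) a4@(0,1) a5@(2,1) a6@(2,1) a7@(2,1) a8@(0,1) a9@(0,5) | pheromone: 0 5 0 0 0 13 / 0 0 0 0 0 0 / 0 21 0 0 0 0 / 0 0 0 0 0 0
t=6: a0@(2,1) a1@(0,5) a2@(2,1) a3@(0,5) a4@(0,1) a5@(2,1) a6@(2,1) a7@(2,1) a8@(0,1) a9@(0,5) | pheromone: 0 6 0 0 0 15 / 0 0 0 0 0 0 / 0 25 0 0 0 0 / 0 0 0 0 0 0
t=7: a0@(2,1) a1@(0,5) a2@(2,1) a3@(0,5) a4@(0,1) a5@(2,1) a6@(2,1) a7@(2,1) a8@(0,1) a9@(0,5) | pheromone: 0 7 0 0 0 17 / 0 0 0 0 0 0 / 0 29 0 0 0 0 / 0 0 0 0 0 0
t=8: a0@(2,1) a1@(0,5) a2@(2,1) a3@(0,5) a4@(0,1) a5@(2,1) a6@(2,1) a7@(2,1) a8@(0,1) a9@(0,5) | pheromone: 0 8 0 0 0 19 / 0 0 0 0 0 0 / 0 33 0 0 0 0 / 0 0 0 0 0 0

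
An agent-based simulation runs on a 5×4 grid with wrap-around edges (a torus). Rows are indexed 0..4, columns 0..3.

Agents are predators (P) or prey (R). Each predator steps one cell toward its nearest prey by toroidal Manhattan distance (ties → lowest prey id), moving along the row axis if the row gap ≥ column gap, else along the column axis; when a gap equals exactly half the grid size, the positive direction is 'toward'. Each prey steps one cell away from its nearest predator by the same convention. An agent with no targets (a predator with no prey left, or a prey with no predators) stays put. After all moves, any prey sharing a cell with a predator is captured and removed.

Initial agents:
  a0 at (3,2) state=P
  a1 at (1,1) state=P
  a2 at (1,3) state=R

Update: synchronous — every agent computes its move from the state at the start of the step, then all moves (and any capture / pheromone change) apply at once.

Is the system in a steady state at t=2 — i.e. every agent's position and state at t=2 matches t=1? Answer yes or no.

yes

t=1: a0@(2,2):P a1@(1,2):P
t=2: (unchanged — steady state)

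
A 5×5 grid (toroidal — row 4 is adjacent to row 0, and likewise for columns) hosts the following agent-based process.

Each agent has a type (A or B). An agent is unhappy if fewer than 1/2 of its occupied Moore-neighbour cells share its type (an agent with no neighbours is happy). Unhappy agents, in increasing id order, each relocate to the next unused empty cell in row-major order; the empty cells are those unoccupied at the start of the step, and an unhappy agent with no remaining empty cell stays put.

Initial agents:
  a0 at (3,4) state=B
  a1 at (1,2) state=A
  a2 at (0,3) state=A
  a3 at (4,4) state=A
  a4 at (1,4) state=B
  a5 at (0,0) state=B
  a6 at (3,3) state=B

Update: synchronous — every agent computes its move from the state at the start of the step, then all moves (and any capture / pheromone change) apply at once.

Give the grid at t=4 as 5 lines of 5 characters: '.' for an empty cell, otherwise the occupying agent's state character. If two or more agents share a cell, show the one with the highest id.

BA.A.
..A.B
.....
...BB
.....

t=1: a0@(3,4):B a1@(1,2):A a2@(0,3):A a3@(0,1):A a4@(1,4):B a5@(0,0):B a6@(3,3):B
t=2: (unchanged — steady state)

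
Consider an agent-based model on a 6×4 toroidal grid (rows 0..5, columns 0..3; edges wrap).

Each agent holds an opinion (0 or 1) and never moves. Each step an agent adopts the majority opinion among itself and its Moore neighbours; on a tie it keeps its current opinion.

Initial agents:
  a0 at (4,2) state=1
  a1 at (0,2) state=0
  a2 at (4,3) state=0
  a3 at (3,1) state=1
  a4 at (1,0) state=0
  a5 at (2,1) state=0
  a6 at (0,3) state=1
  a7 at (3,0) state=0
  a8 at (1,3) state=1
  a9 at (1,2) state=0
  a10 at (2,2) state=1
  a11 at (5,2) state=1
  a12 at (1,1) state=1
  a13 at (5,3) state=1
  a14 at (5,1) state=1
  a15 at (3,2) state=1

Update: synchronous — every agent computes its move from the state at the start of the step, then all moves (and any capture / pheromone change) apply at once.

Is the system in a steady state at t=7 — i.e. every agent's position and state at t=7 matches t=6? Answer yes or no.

yes

t=1: a0@(4,2):1 a1@(0,2):1 a2@(4,3):1 a3@(3,1):1 a4@(1,0):1 a5@(2,1):0 a6@(0,3):1 a7@(3,0):0 a8@(1,3):1 a9@(1,2):1 a10@(2,2):1 a11@(5,2):1 a12@(1,1):0 a13@(5,3):1 a14@(5,1):1 a15@(3,2):1
t=2: a0@(4,2):1 a1@(0,2):1 a2@(4,3):1 a3@(3,1):1 a4@(1,0):1 a5@(2,1):1 a6@(0,3):1 a7@(3,0):0 a8@(1,3):1 a9@(1,2):1 a10@(2,2):1 a11@(5,2):1 a12@(1,1):1 a13@(5,3):1 a14@(5,1):1 a15@(3,2):1
t=3: a0@(4,2):1 a1@(0,2):1 a2@(4,3):1 a3@(3,1):1 a4@(1,0):1 a5@(2,1):1 a6@(0,3):1 a7@(3,0):1 a8@(1,3):1 a9@(1,2):1 a10@(2,2):1 a11@(5,2):1 a12@(1,1):1 a13@(5,3):1 a14@(5,1):1 a15@(3,2):1
t=4: (unchanged — steady state)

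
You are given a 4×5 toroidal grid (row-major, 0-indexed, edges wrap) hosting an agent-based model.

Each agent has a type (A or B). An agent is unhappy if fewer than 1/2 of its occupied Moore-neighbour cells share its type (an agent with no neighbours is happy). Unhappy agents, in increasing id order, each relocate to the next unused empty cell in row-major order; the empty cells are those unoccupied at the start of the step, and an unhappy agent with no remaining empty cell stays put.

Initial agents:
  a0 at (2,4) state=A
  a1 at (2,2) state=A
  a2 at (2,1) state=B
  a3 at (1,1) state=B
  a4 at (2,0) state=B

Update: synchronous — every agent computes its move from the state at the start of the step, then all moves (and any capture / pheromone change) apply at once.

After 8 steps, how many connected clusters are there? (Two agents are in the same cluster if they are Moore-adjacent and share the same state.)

t=1: a0@(0,0):A a1@(0,1):A a2@(2,1):B a3@(1,1):B a4@(2,0):B
t=2: (unchanged — steady state)

2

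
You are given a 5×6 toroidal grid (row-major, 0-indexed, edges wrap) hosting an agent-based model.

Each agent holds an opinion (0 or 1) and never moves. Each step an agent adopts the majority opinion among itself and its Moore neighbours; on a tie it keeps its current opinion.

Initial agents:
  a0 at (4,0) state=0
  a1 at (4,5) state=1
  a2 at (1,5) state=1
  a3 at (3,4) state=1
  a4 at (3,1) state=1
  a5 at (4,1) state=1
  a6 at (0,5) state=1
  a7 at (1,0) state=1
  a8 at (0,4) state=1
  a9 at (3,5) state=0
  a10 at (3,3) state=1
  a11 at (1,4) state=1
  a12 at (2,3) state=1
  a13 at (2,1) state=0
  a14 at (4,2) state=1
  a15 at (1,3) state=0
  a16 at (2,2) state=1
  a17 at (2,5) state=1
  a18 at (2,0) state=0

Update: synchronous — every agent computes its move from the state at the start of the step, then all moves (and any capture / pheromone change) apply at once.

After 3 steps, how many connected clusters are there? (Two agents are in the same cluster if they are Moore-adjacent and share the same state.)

t=1: a0@(4,0):1 a1@(4,5):1 a2@(1,5):1 a3@(3,4):1 a4@(3,1):1 a5@(4,1):1 a6@(0,5):1 a7@(1,0):1 a8@(0,4):1 a9@(3,5):0 a10@(3,3):1 a11@(1,4):1 a12@(2,3):1 a13@(2,1):1 a14@(4,2):1 a15@(1,3):1 a16@(2,2):1 a17@(2,5):1 a18@(2,0):1
t=2: a0@(4,0):1 a1@(4,5):1 a2@(1,5):1 a3@(3,4):1 a4@(3,1):1 a5@(4,1):1 a6@(0,5):1 a7@(1,0):1 a8@(0,4):1 a9@(3,5):1 a10@(3,3):1 a11@(1,4):1 a12@(2,3):1 a13@(2,1):1 a14@(4,2):1 a15@(1,3):1 a16@(2,2):1 a17@(2,5):1 a18@(2,0):1
t=3: (unchanged — steady state)

1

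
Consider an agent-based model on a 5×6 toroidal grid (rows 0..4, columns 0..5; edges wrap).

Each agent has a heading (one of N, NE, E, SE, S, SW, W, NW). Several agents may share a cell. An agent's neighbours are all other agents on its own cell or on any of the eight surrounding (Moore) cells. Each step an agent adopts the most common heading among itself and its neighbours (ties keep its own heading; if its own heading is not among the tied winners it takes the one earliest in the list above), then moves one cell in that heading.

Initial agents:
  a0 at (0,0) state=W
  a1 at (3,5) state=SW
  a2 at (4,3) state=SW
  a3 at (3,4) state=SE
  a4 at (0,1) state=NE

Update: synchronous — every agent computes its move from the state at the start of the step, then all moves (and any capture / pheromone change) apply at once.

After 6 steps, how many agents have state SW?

4

t=1: a0@(0,5):W a1@(4,4):SW a2@(0,2):SW a3@(4,3):SW a4@(4,2):NE
t=2: a0@(0,4):W a1@(0,3):SW a2@(1,1):SW a3@(0,2):SW a4@(0,1):SW
t=3: a0@(0,3):W a1@(1,2):SW a2@(2,0):SW a3@(1,1):SW a4@(1,0):SW
t=4: a0@(0,2):W a1@(2,1):SW a2@(3,5):SW a3@(2,0):SW a4@(2,5):SW
t=5: a0@(0,1):W a1@(3,0):SW a2@(4,4):SW a3@(3,5):SW a4@(3,4):SW
t=6: a0@(0,0):W a1@(4,5):SW a2@(0,3):SW a3@(4,4):SW a4@(4,3):SW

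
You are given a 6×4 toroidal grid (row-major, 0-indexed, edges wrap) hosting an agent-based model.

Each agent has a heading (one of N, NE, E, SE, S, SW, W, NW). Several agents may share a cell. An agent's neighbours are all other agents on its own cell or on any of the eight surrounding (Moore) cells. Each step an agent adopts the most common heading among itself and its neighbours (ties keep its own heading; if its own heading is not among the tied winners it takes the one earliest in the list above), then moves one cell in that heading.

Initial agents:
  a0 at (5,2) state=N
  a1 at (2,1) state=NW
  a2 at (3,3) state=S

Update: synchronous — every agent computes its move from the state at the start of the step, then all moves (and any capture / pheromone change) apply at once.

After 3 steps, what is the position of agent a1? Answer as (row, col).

t=1: a0@(4,2):N a1@(1,0):NW a2@(4,3):S
t=2: a0@(3,2):N a1@(0,3):NW a2@(5,3):S
t=3: a0@(2,2):N a1@(5,2):NW a2@(0,3):S

(5, 2)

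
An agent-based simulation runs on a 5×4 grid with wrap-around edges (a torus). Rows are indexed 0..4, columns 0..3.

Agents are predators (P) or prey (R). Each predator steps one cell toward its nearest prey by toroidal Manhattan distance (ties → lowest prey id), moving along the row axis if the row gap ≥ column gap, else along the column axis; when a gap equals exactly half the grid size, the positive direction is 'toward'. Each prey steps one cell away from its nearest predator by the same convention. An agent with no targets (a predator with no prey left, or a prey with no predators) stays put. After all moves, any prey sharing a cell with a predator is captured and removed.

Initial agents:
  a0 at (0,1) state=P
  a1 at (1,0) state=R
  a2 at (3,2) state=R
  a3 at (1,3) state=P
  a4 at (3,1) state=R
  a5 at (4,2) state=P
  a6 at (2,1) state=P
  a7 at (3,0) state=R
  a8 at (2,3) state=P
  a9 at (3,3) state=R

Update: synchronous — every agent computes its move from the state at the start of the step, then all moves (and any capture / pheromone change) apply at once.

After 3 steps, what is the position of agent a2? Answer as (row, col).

t=1: a0@(1,1):P a2@(2,2):R a3@(1,0):P a4@(4,1):R a5@(3,2):P a6@(3,1):P a7@(4,0):R a8@(3,3):P a9@(4,3):R
t=2: a0@(2,1):P a2@(1,2):R a3@(0,0):P a4@(0,1):R a5@(2,2):P a6@(4,1):P a7@(3,0):R a8@(4,3):P a9@(0,3):R
t=3: a0@(1,1):P a2@(0,2):R a3@(0,1):P a4@(0,2):R a5@(1,2):P a6@(0,1):P a7@(4,0):R a8@(0,3):P a9@(0,2):R

(0, 2)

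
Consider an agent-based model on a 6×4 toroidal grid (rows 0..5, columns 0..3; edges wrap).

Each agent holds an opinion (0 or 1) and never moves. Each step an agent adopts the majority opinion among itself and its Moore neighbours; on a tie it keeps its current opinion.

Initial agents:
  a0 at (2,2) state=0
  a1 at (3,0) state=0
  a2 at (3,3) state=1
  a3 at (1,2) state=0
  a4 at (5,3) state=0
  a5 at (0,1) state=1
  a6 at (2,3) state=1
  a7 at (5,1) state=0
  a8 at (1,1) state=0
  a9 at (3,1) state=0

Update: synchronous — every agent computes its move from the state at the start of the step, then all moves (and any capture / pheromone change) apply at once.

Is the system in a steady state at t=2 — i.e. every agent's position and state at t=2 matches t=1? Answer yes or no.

no

t=1: a0@(2,2):0 a1@(3,0):0 a2@(3,3):1 a3@(1,2):0 a4@(5,3):0 a5@(0,1):0 a6@(2,3):0 a7@(5,1):0 a8@(1,1):0 a9@(3,1):0
t=2: a0@(2,2):0 a1@(3,0):0 a2@(3,3):0 a3@(1,2):0 a4@(5,3):0 a5@(0,1):0 a6@(2,3):0 a7@(5,1):0 a8@(1,1):0 a9@(3,1):0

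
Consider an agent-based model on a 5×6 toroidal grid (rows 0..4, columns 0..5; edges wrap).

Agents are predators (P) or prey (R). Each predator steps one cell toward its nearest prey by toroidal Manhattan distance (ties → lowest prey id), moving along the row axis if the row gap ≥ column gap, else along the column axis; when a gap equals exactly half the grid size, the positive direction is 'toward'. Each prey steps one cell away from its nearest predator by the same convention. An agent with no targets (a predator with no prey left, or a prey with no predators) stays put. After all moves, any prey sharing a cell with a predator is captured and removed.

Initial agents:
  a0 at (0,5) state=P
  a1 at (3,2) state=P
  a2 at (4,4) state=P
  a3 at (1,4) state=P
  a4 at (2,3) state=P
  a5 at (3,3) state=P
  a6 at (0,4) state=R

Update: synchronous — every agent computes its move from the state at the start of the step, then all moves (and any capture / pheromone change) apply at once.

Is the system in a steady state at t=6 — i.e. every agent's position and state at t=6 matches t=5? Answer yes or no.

t=1: a0@(0,4):P a1@(4,2):P a2@(0,4):P a3@(0,4):P a4@(1,3):P a5@(4,3):P a6@(0,3):R
t=2: a0@(0,3):P a1@(0,2):P a2@(0,3):P a3@(0,3):P a4@(0,3):P a5@(0,3):P
t=3: (unchanged — steady state)

yes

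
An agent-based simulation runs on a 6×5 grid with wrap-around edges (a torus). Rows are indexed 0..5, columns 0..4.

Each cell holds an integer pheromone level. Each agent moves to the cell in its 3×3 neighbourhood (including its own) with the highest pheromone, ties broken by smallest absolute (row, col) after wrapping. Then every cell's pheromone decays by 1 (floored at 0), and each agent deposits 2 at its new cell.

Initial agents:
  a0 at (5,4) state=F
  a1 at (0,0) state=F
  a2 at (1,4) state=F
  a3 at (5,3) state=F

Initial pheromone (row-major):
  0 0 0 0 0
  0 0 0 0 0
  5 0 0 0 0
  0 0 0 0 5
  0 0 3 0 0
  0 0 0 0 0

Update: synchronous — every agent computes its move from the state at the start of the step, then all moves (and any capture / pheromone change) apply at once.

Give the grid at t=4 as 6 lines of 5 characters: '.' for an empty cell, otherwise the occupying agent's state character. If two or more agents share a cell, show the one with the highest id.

t=1: a0@(0,0) a1@(0,0) a2@(2,0) a3@(4,2) | pheromone: 4 0 0 0 0 / 0 0 0 0 0 / 6 0 0 0 0 / 0 0 0 0 4 / 0 0 4 0 0 / 0 0 0 0 0
t=2: a0@(0,0) a1@(0,0) a2@(2,0) a3@(4,2) | pheromone: 7 0 0 0 0 / 0 0 0 0 0 / 7 0 0 0 0 / 0 0 0 0 3 / 0 0 5 0 0 / 0 0 0 0 0
t=3: a0@(0,0) a1@(0,0) a2@(2,0) a3@(4,2) | pheromone: 10 0 0 0 0 / 0 0 0 0 0 / 8 0 0 0 0 / 0 0 0 0 2 / 0 0 6 0 0 / 0 0 0 0 0
t=4: a0@(0,0) a1@(0,0) a2@(2,0) a3@(4,2) | pheromone: 13 0 0 0 0 / 0 0 0 0 0 / 9 0 0 0 0 / 0 0 0 0 1 / 0 0 7 0 0 / 0 0 0 0 0

F....
.....
F....
.....
..F..
.....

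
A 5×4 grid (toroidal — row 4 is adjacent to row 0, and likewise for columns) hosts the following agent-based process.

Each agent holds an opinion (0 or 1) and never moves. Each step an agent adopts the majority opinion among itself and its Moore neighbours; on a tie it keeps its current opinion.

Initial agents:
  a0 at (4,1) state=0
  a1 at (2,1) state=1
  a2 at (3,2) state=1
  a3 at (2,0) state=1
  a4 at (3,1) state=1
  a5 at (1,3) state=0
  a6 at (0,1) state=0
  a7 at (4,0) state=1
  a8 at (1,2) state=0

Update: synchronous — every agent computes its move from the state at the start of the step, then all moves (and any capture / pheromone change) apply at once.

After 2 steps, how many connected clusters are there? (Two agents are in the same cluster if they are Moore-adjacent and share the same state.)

t=1: a0@(4,1):1 a1@(2,1):1 a2@(3,2):1 a3@(2,0):1 a4@(3,1):1 a5@(1,3):0 a6@(0,1):0 a7@(4,0):1 a8@(1,2):0
t=2: (unchanged — steady state)

2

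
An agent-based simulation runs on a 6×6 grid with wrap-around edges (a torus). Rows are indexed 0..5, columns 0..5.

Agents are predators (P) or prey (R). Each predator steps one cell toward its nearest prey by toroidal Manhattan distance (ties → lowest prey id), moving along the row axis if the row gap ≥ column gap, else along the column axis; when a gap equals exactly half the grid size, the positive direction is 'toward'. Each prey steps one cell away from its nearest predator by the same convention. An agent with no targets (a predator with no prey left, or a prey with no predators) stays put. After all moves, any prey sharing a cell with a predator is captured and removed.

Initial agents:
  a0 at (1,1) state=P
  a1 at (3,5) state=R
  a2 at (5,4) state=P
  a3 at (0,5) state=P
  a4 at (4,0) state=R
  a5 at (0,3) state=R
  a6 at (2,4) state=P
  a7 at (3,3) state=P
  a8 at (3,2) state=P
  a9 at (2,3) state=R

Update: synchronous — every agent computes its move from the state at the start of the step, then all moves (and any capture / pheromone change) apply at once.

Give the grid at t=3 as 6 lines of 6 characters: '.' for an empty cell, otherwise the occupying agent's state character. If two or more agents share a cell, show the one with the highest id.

t=1: a0@(1,2):P a1@(4,5):R a2@(0,4):P a3@(0,4):P a4@(4,1):R a5@(1,3):R a6@(2,3):P a7@(2,3):P a8@(2,2):P
t=2: a0@(1,3):P a1@(3,5):R a2@(1,4):P a3@(1,4):P a4@(5,1):R a6@(1,3):P a7@(1,3):P a8@(1,2):P
t=3: a0@(2,3):P a1@(4,5):R a2@(2,4):P a3@(2,4):P a4@(4,1):R a6@(2,3):P a7@(2,3):P a8@(0,2):P

..P...
......
...PP.
......
.R...R
......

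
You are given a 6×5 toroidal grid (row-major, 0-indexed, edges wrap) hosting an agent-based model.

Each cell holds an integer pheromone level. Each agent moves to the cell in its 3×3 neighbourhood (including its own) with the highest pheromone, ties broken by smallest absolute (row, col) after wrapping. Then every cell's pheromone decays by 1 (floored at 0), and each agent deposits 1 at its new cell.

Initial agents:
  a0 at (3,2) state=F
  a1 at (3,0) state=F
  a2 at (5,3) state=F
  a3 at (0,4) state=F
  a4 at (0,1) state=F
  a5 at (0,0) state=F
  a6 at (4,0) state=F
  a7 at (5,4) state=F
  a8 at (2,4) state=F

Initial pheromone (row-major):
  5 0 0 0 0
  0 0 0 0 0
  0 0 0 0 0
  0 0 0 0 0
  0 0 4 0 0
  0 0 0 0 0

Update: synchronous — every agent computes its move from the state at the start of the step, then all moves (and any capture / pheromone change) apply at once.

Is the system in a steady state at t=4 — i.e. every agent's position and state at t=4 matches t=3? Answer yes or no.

t=1: a0@(4,2) a1@(2,0) a2@(4,2) a3@(0,0) a4@(0,0) a5@(0,0) a6@(3,0) a7@(0,0) a8@(1,0) | pheromone: 8 0 0 0 0 / 1 0 0 0 0 / 1 0 0 0 0 / 1 0 0 0 0 / 0 0 5 0 0 / 0 0 0 0 0
t=2: a0@(4,2) a1@(1,0) a2@(4,2) a3@(0,0) a4@(0,0) a5@(0,0) a6@(2,0) a7@(0,0) a8@(0,0) | pheromone: 12 0 0 0 0 / 1 0 0 0 0 / 1 0 0 0 0 / 0 0 0 0 0 / 0 0 6 0 0 / 0 0 0 0 0
t=3: a0@(4,2) a1@(0,0) a2@(4,2) a3@(0,0) a4@(0,0) a5@(0,0) a6@(1,0) a7@(0,0) a8@(0,0) | pheromone: 17 0 0 0 0 / 1 0 0 0 0 / 0 0 0 0 0 / 0 0 0 0 0 / 0 0 7 0 0 / 0 0 0 0 0
t=4: a0@(4,2) a1@(0,0) a2@(4,2) a3@(0,0) a4@(0,0) a5@(0,0) a6@(0,0) a7@(0,0) a8@(0,0) | pheromone: 23 0 0 0 0 / 0 0 0 0 0 / 0 0 0 0 0 / 0 0 0 0 0 / 0 0 8 0 0 / 0 0 0 0 0

no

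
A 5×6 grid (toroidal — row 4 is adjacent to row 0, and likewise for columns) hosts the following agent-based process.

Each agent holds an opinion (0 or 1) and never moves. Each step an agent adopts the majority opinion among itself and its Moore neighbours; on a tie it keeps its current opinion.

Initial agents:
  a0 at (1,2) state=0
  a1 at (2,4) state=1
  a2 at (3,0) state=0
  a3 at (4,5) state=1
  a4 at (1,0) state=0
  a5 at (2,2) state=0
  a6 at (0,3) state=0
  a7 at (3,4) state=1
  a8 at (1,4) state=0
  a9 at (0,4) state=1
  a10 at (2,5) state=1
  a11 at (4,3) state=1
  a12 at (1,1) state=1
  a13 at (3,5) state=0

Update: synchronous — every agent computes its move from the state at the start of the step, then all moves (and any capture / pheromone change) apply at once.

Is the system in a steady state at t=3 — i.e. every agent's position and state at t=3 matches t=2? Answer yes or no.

t=1: a0@(1,2):0 a1@(2,4):1 a2@(3,0):0 a3@(4,5):1 a4@(1,0):1 a5@(2,2):0 a6@(0,3):0 a7@(3,4):1 a8@(1,4):1 a9@(0,4):1 a10@(2,5):0 a11@(4,3):1 a12@(1,1):0 a13@(3,5):1
t=2: a0@(1,2):0 a1@(2,4):1 a2@(3,0):0 a3@(4,5):1 a4@(1,0):0 a5@(2,2):0 a6@(0,3):1 a7@(3,4):1 a8@(1,4):1 a9@(0,4):1 a10@(2,5):1 a11@(4,3):1 a12@(1,1):0 a13@(3,5):1
t=3: a0@(1,2):0 a1@(2,4):1 a2@(3,0):1 a3@(4,5):1 a4@(1,0):0 a5@(2,2):0 a6@(0,3):1 a7@(3,4):1 a8@(1,4):1 a9@(0,4):1 a10@(2,5):1 a11@(4,3):1 a12@(1,1):0 a13@(3,5):1

no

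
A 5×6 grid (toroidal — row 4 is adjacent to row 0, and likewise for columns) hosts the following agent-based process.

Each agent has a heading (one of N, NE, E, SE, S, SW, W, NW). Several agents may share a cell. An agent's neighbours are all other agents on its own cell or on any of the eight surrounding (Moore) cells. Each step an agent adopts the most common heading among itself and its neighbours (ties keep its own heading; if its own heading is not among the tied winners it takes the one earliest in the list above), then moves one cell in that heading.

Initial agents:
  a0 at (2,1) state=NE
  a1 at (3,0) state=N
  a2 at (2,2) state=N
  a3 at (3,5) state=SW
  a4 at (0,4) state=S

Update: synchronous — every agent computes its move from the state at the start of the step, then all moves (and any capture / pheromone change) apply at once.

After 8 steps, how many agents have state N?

4

t=1: a0@(1,1):N a1@(2,0):N a2@(1,2):N a3@(4,4):SW a4@(1,4):S
t=2: a0@(0,1):N a1@(1,0):N a2@(0,2):N a3@(0,3):SW a4@(2,4):S
t=3: a0@(4,1):N a1@(0,0):N a2@(4,2):N a3@(1,2):SW a4@(3,4):S
t=4: a0@(3,1):N a1@(4,0):N a2@(3,2):N a3@(2,1):SW a4@(4,4):S
t=5: a0@(2,1):N a1@(3,0):N a2@(2,2):N a3@(1,1):N a4@(0,4):S
t=6: a0@(1,1):N a1@(2,0):N a2@(1,2):N a3@(0,1):N a4@(1,4):S
t=7: a0@(0,1):N a1@(1,0):N a2@(0,2):N a3@(4,1):N a4@(2,4):S
t=8: a0@(4,1):N a1@(0,0):N a2@(4,2):N a3@(3,1):N a4@(3,4):S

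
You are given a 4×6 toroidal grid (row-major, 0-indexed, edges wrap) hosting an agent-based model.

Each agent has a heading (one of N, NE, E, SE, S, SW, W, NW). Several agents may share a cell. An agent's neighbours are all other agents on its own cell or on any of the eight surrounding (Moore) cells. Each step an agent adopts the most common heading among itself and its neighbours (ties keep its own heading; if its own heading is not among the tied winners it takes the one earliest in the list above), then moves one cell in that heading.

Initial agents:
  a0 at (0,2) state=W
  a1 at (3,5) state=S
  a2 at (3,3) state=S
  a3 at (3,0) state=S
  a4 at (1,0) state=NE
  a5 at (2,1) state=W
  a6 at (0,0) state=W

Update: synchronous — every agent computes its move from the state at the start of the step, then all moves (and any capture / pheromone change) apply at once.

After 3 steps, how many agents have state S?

t=1: a0@(0,1):W a1@(0,5):S a2@(0,3):S a3@(0,0):S a4@(1,5):W a5@(2,0):W a6@(1,0):S
t=2: a0@(1,1):S a1@(1,5):S a2@(1,3):S a3@(1,0):S a4@(2,5):S a5@(2,5):W a6@(2,0):S
t=3: a0@(2,1):S a1@(2,5):S a2@(2,3):S a3@(2,0):S a4@(3,5):S a5@(3,5):S a6@(3,0):S

7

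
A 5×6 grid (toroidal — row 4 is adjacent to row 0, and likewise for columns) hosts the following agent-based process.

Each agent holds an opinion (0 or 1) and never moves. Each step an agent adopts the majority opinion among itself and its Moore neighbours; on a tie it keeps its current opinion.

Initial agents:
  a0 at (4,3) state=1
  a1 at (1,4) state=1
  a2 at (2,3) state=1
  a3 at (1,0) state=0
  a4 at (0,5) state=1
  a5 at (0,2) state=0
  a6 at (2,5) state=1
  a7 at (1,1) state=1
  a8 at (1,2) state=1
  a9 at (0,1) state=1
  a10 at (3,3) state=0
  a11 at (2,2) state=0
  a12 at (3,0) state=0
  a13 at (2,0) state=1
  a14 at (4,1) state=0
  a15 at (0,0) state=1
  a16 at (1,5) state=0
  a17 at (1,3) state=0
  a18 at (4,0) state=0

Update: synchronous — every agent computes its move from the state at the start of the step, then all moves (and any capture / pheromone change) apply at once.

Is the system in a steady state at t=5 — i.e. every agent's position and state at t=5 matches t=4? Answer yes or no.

yes

t=1: a0@(4,3):0 a1@(1,4):1 a2@(2,3):1 a3@(1,0):1 a4@(0,5):1 a5@(0,2):1 a6@(2,5):1 a7@(1,1):1 a8@(1,2):1 a9@(0,1):1 a10@(3,3):0 a11@(2,2):0 a12@(3,0):0 a13@(2,0):1 a14@(4,1):0 a15@(0,0):1 a16@(1,5):1 a17@(1,3):0 a18@(4,0):0
t=2: a0@(4,3):0 a1@(1,4):1 a2@(2,3):1 a3@(1,0):1 a4@(0,5):1 a5@(0,2):1 a6@(2,5):1 a7@(1,1):1 a8@(1,2):1 a9@(0,1):1 a10@(3,3):0 a11@(2,2):0 a12@(3,0):0 a13@(2,0):1 a14@(4,1):0 a15@(0,0):1 a16@(1,5):1 a17@(1,3):1 a18@(4,0):0
t=3: a0@(4,3):0 a1@(1,4):1 a2@(2,3):1 a3@(1,0):1 a4@(0,5):1 a5@(0,2):1 a6@(2,5):1 a7@(1,1):1 a8@(1,2):1 a9@(0,1):1 a10@(3,3):0 a11@(2,2):1 a12@(3,0):0 a13@(2,0):1 a14@(4,1):0 a15@(0,0):1 a16@(1,5):1 a17@(1,3):1 a18@(4,0):0
t=4: (unchanged — steady state)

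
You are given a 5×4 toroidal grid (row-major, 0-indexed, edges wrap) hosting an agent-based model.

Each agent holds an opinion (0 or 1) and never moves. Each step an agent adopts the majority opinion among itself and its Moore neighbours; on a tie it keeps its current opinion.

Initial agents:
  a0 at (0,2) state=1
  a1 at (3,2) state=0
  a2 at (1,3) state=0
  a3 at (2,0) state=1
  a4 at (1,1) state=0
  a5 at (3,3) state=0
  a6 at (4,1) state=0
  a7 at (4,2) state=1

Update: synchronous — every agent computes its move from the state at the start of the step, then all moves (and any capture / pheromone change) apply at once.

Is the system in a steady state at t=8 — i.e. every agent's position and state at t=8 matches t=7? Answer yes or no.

yes

t=1: a0@(0,2):0 a1@(3,2):0 a2@(1,3):1 a3@(2,0):0 a4@(1,1):1 a5@(3,3):0 a6@(4,1):0 a7@(4,2):0
t=2: a0@(0,2):0 a1@(3,2):0 a2@(1,3):0 a3@(2,0):0 a4@(1,1):0 a5@(3,3):0 a6@(4,1):0 a7@(4,2):0
t=3: (unchanged — steady state)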